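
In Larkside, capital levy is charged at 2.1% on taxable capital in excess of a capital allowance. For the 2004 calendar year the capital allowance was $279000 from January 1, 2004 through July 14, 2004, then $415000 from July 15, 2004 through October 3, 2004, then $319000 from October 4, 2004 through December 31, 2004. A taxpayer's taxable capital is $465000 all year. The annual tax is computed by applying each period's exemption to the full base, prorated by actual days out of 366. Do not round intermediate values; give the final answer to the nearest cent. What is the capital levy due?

January 1 – July 14, 2004: 196 days, exemption $279000 → ($465000 − $279000) × 2.1% × 196/366 = $2091.7377
July 15 – October 3, 2004: 81 days, exemption $415000 → ($465000 − $415000) × 2.1% × 81/366 = $232.3770
October 4 – December 31, 2004: 89 days, exemption $319000 → ($465000 − $319000) × 2.1% × 89/366 = $745.5574
Total = $3069.6721

$3069.67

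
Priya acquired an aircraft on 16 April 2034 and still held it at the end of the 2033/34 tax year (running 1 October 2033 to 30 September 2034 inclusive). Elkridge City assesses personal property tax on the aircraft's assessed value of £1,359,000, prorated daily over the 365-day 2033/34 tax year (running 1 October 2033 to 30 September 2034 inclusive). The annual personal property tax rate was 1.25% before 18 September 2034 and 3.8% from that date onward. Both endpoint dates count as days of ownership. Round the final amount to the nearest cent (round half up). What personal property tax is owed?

16 April – 17 September 2034: 155 days at 1.25% → £1,359,000 × 1.25% × 155/365 = £7,213.8699
18 September – 30 September 2034: 13 days at 3.8% → £1,359,000 × 3.8% × 13/365 = £1,839.3041
Total = £9,053.1740

£9,053.17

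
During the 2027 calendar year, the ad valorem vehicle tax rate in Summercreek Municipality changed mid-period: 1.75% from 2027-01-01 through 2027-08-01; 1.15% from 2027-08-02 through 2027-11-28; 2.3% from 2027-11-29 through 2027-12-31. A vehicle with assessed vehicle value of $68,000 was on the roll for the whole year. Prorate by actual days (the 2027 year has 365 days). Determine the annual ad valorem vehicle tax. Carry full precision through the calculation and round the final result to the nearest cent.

2027-01-01 to 2027-08-01: 213 days at 1.75% → $68,000 × 1.75% × 213/365 = $694.4384
2027-08-02 to 2027-11-28: 119 days at 1.15% → $68,000 × 1.15% × 119/365 = $254.9534
2027-11-29 to 2027-12-31: 33 days at 2.3% → $68,000 × 2.3% × 33/365 = $141.4027
Total = $1,090.7945

$1,090.79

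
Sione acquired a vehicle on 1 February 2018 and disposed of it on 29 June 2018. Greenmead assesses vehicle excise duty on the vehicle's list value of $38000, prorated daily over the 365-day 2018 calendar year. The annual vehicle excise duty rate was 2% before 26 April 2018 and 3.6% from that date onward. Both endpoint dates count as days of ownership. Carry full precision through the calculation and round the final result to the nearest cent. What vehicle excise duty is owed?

$418.52

1 February – 25 April 2018: 84 days at 2% → $38000 × 2% × 84/365 = $174.9041
26 April – 29 June 2018: 65 days at 3.6% → $38000 × 3.6% × 65/365 = $243.6164
Total = $418.5205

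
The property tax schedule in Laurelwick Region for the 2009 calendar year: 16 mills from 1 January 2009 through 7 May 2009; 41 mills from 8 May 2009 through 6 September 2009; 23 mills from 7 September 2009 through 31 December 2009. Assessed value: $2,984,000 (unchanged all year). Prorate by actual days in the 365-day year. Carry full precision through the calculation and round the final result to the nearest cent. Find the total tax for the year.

1 January – 7 May 2009: 127 days at 16 mills → $2,984,000 × 1.6% × 127/365 = $16,612.2959
8 May – 6 September 2009: 122 days at 41 mills → $2,984,000 × 4.1% × 122/365 = $40,893.0630
7 September – 31 December 2009: 116 days at 23 mills → $2,984,000 × 2.3% × 116/365 = $21,811.8137
Total = $79,317.1726

$79,317.17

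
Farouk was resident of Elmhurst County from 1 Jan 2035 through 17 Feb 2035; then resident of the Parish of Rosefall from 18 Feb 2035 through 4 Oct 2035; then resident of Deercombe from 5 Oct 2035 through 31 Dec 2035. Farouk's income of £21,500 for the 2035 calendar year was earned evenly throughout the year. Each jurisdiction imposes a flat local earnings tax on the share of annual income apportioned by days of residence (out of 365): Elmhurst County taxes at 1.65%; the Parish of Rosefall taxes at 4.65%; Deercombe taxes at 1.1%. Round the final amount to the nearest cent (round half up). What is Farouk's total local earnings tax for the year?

Elmhurst County, 1 Jan – 17 Feb 2035: 48 days → £21,500 × 1.65% × 48/365 = £46.6521
The Parish of Rosefall, 18 Feb – 4 Oct 2035: 229 days → £21,500 × 4.65% × 229/365 = £627.2404
Deercombe, 5 Oct – 31 Dec 2035: 88 days → £21,500 × 1.1% × 88/365 = £57.0192
Total = £730.9116

£730.91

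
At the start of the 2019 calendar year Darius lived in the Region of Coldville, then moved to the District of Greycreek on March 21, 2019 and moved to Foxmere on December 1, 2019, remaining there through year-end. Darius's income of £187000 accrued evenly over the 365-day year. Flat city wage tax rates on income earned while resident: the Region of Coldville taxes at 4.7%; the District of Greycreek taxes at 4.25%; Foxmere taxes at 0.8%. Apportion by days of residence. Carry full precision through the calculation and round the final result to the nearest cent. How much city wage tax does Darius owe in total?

The Region of Coldville, January 1 – March 20, 2019: 79 days → £187000 × 4.7% × 79/365 = £1902.2767
The District of Greycreek, March 21 – November 30, 2019: 255 days → £187000 × 4.25% × 255/365 = £5552.3630
Foxmere, December 1 – December 31, 2019: 31 days → £187000 × 0.8% × 31/365 = £127.0575
Total = £7581.6973

£7581.70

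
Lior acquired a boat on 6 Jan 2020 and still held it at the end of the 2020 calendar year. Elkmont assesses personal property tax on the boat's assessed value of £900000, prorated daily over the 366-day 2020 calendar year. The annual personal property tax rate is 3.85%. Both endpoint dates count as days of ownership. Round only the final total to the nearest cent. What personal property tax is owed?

Days held (6 Jan – 31 Dec 2020): 361 out of 366
Tax = £900000 × 3.85% × 361/366 = £34176.6393

£34176.64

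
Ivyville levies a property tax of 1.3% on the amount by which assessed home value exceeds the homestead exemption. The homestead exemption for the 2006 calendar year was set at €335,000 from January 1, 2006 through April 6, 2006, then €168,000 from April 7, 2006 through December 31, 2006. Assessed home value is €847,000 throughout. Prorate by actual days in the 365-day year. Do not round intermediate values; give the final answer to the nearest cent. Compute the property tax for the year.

€8,256.00

January 1 – April 6, 2006: 96 days, exemption €335,000 → (€847,000 − €335,000) × 1.3% × 96/365 = €1,750.6192
April 7 – December 31, 2006: 269 days, exemption €168,000 → (€847,000 − €168,000) × 1.3% × 269/365 = €6,505.3781
Total = €8,255.9973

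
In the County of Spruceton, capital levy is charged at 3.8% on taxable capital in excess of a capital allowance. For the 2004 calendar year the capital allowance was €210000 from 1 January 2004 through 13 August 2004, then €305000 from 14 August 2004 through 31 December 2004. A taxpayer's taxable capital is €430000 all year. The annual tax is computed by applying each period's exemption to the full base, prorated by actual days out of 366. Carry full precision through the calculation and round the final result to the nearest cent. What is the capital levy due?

1 January – 13 August 2004: 226 days, exemption €210000 → (€430000 − €210000) × 3.8% × 226/366 = €5162.1858
14 August – 31 December 2004: 140 days, exemption €305000 → (€430000 − €305000) × 3.8% × 140/366 = €1816.9399
Total = €6979.1257

€6979.13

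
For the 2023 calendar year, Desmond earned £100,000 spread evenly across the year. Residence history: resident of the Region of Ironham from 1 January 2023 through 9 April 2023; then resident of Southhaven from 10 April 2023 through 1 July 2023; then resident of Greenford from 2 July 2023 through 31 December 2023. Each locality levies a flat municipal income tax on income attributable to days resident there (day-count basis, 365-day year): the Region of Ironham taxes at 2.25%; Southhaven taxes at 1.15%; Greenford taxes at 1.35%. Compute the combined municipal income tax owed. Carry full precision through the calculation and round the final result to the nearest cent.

The Region of Ironham, 1 January – 9 April 2023: 99 days → £100,000 × 2.25% × 99/365 = £610.2740
Southhaven, 10 April – 1 July 2023: 83 days → £100,000 × 1.15% × 83/365 = £261.5068
Greenford, 2 July – 31 December 2023: 183 days → £100,000 × 1.35% × 183/365 = £676.8493
Total = £1,548.6301

£1,548.63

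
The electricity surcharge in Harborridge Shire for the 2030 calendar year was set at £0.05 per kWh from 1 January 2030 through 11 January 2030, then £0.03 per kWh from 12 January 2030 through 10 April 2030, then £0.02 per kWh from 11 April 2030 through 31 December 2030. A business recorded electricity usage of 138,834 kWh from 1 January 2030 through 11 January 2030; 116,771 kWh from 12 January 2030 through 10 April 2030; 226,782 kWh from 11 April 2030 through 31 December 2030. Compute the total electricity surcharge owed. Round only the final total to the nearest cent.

1 January – 11 January 2030: 138,834 kWh at £0.05/kWh → £6,941.70
12 January – 10 April 2030: 116,771 kWh at £0.03/kWh → £3,503.13
11 April – 31 December 2030: 226,782 kWh at £0.02/kWh → £4,535.64

£14,980.47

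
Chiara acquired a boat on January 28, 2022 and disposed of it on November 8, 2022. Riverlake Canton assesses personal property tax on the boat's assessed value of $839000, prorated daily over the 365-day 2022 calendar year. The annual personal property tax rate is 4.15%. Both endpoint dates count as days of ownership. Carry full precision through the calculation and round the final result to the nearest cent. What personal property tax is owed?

Days held (January 28 – November 8, 2022): 285 out of 365
Tax = $839000 × 4.15% × 285/365 = $27187.0479

$27187.05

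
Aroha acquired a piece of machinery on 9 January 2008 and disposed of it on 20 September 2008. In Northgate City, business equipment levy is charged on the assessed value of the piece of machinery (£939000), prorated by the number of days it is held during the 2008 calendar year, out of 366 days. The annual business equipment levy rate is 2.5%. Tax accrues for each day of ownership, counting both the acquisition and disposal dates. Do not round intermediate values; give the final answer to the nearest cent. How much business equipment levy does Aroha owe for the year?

Days held (9 January – 20 September 2008): 256 out of 366
Tax = £939000 × 2.5% × 256/366 = £16419.6721

£16419.67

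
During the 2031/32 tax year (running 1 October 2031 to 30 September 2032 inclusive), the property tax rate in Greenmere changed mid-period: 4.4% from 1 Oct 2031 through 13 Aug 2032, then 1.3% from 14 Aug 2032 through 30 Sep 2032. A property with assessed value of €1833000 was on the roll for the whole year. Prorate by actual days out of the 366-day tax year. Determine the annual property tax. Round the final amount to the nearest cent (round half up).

1 Oct 2031 – 13 Aug 2032: 318 days at 4.4% → €1833000 × 4.4% × 318/366 = €70074.6885
14 Aug – 30 Sep 2032: 48 days at 1.3% → €1833000 × 1.3% × 48/366 = €3125.1148
Total = €73199.8033

€73199.80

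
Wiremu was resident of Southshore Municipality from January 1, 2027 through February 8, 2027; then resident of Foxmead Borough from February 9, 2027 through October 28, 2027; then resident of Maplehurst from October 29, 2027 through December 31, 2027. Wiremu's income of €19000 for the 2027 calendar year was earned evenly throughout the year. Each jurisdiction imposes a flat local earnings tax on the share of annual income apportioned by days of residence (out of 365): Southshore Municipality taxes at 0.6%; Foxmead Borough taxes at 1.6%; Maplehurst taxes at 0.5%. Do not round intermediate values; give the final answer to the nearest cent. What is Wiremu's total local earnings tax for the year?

Southshore Municipality, January 1 – February 8, 2027: 39 days → €19000 × 0.6% × 39/365 = €12.1808
Foxmead Borough, February 9 – October 28, 2027: 262 days → €19000 × 1.6% × 262/365 = €218.2137
Maplehurst, October 29 – December 31, 2027: 64 days → €19000 × 0.5% × 64/365 = €16.6575
Total = €247.0521

€247.05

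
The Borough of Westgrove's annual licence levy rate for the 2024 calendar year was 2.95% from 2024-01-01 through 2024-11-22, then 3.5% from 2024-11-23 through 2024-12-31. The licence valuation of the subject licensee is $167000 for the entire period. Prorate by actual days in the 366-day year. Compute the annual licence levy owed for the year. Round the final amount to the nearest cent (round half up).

$5024.37

2024-01-01 to 2024-11-22: 327 days at 2.95% → $167000 × 2.95% × 327/366 = $4401.5451
2024-11-23 to 2024-12-31: 39 days at 3.5% → $167000 × 3.5% × 39/366 = $622.8279
Total = $5024.3730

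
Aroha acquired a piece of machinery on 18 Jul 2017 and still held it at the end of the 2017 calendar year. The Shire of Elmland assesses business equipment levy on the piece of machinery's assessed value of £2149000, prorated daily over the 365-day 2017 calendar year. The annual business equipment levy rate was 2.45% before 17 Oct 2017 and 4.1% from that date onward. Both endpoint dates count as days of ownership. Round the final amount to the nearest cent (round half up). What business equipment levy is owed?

18 Jul – 16 Oct 2017: 91 days at 2.45% → £2149000 × 2.45% × 91/365 = £13126.5630
17 Oct – 31 Dec 2017: 76 days at 4.1% → £2149000 × 4.1% × 76/365 = £18345.9836
Total = £31472.5466

£31472.55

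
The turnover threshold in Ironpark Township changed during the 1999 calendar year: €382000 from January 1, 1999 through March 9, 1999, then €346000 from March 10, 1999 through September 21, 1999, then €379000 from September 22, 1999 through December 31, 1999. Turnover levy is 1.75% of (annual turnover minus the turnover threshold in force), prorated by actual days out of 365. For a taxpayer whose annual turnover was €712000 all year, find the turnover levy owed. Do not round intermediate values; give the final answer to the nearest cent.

January 1 – March 9, 1999: 68 days, exemption €382000 → (€712000 − €382000) × 1.75% × 68/365 = €1075.8904
March 10 – September 21, 1999: 196 days, exemption €346000 → (€712000 − €346000) × 1.75% × 196/365 = €3439.3973
September 22 – December 31, 1999: 101 days, exemption €379000 → (€712000 − €379000) × 1.75% × 101/365 = €1612.5411
Total = €6127.8288

€6127.83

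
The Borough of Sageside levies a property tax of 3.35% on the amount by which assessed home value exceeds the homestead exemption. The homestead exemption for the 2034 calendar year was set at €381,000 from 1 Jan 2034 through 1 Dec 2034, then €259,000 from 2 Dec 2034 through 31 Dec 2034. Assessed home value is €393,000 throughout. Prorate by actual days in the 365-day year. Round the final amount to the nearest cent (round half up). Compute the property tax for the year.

€737.92

1 Jan – 1 Dec 2034: 335 days, exemption €381,000 → (€393,000 − €381,000) × 3.35% × 335/365 = €368.9589
2 Dec – 31 Dec 2034: 30 days, exemption €259,000 → (€393,000 − €259,000) × 3.35% × 30/365 = €368.9589
Total = €737.9178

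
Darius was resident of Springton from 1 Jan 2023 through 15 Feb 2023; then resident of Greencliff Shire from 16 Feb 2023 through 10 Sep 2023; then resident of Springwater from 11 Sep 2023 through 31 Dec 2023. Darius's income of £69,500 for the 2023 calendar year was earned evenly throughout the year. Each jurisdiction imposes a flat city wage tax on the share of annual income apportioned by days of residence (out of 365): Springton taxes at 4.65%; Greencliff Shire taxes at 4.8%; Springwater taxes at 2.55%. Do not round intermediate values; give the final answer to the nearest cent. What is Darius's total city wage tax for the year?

£2,843.03

Springton, 1 Jan – 15 Feb 2023: 46 days → £69,500 × 4.65% × 46/365 = £407.2890
Greencliff Shire, 16 Feb – 10 Sep 2023: 207 days → £69,500 × 4.8% × 207/365 = £1,891.9233
Springwater, 11 Sep – 31 Dec 2023: 112 days → £69,500 × 2.55% × 112/365 = £543.8137
Total = £2,843.0260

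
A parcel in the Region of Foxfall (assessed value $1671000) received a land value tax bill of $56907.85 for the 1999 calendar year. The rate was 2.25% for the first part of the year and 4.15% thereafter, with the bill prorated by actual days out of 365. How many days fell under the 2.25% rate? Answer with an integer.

143 days

Let d = days at the first rate; then 365 − d days at the second rate.
$1671000 × [2.25%·d + 4.15%·(365−d)] / 365 = $56907.85
Solving gives d = 143, so the new rate took effect on May 24, 1999.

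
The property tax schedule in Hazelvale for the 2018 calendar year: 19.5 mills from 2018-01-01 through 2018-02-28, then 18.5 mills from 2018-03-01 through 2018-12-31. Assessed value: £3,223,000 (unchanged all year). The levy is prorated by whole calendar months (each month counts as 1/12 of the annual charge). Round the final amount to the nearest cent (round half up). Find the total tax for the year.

2018-01-01 to 2018-02-28: 2 months at 19.5 mills → £3,223,000 × 1.95% × 2/12 = £10,474.7500
2018-03-01 to 2018-12-31: 10 months at 18.5 mills → £3,223,000 × 1.85% × 10/12 = £49,687.9167
Total = £60,162.6667

£60,162.67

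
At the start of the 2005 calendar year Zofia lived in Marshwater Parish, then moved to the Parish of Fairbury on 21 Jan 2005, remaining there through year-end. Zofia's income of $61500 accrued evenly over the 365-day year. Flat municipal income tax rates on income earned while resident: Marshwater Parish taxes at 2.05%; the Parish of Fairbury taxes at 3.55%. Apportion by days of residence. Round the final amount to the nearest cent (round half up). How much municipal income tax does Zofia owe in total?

$2132.70

Marshwater Parish, 1 Jan – 20 Jan 2005: 20 days → $61500 × 2.05% × 20/365 = $69.0822
The Parish of Fairbury, 21 Jan – 31 Dec 2005: 345 days → $61500 × 3.55% × 345/365 = $2063.6199
Total = $2132.7021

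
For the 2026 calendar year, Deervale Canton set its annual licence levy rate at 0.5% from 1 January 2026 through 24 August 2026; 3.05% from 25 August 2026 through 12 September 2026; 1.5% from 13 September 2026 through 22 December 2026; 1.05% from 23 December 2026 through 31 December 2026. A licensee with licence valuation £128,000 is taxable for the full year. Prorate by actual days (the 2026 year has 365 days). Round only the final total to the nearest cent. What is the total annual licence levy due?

1 January – 24 August 2026: 236 days at 0.5% → £128,000 × 0.5% × 236/365 = £413.8082
25 August – 12 September 2026: 19 days at 3.05% → £128,000 × 3.05% × 19/365 = £203.2219
13 September – 22 December 2026: 101 days at 1.5% → £128,000 × 1.5% × 101/365 = £531.2877
23 December – 31 December 2026: 9 days at 1.05% → £128,000 × 1.05% × 9/365 = £33.1397
Total = £1,181.4575

£1,181.46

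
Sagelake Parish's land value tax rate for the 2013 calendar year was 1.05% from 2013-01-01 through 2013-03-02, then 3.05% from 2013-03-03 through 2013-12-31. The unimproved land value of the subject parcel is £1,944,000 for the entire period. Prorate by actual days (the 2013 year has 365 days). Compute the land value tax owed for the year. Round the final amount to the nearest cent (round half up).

£52,794.25

2013-01-01 to 2013-03-02: 61 days at 1.05% → £1,944,000 × 1.05% × 61/365 = £3,411.3205
2013-03-03 to 2013-12-31: 304 days at 3.05% → £1,944,000 × 3.05% × 304/365 = £49,382.9260
Total = £52,794.2466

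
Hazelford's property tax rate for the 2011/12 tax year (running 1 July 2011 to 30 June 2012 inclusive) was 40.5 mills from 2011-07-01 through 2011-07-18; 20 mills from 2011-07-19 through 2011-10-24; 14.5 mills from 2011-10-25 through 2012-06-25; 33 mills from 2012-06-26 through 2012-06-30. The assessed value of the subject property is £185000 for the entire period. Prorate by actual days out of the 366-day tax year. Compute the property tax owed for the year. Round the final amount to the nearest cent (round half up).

2011-07-01 to 2011-07-18: 18 days at 40.5 mills → £185000 × 4.05% × 18/366 = £368.4836
2011-07-19 to 2011-10-24: 98 days at 20 mills → £185000 × 2% × 98/366 = £990.7104
2011-10-25 to 2012-06-25: 245 days at 14.5 mills → £185000 × 1.45% × 245/366 = £1795.6626
2012-06-26 to 2012-06-30: 5 days at 33 mills → £185000 × 3.3% × 5/366 = £83.4016
Total = £3238.2582

£3238.26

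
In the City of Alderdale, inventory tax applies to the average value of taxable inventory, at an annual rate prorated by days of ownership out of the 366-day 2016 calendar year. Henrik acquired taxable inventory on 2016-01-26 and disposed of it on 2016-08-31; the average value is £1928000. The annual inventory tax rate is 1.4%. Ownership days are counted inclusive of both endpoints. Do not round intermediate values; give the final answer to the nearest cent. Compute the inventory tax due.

Days held (2016-01-26 to 2016-08-31): 219 out of 366
Tax = £1928000 × 1.4% × 219/366 = £16150.9508

£16150.95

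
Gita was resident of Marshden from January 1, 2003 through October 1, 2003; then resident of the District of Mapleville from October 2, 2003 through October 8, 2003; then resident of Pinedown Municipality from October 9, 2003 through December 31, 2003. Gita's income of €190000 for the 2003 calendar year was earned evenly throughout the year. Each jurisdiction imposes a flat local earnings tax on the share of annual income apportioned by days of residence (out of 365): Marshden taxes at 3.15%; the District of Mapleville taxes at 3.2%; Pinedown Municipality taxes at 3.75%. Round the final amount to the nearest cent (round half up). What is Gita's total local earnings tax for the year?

€6249.18

Marshden, January 1 – October 1, 2003: 274 days → €190000 × 3.15% × 274/365 = €4492.8493
The District of Mapleville, October 2 – October 8, 2003: 7 days → €190000 × 3.2% × 7/365 = €116.6027
Pinedown Municipality, October 9 – December 31, 2003: 84 days → €190000 × 3.75% × 84/365 = €1639.7260
Total = €6249.1781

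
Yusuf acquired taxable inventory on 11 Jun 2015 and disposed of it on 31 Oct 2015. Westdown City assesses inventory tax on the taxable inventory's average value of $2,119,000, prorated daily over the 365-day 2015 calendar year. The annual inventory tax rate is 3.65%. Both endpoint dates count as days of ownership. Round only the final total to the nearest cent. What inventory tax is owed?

$30,301.70

Days held (11 Jun – 31 Oct 2015): 143 out of 365
Tax = $2,119,000 × 3.65% × 143/365 = $30,301.7000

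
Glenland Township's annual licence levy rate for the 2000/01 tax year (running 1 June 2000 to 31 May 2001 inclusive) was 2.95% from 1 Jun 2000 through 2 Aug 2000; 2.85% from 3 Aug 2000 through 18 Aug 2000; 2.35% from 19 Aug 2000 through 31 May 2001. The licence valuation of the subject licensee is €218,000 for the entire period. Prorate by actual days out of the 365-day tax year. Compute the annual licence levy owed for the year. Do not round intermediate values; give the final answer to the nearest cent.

€5,396.55

1 Jun – 2 Aug 2000: 63 days at 2.95% → €218,000 × 2.95% × 63/365 = €1,110.0082
3 Aug – 18 Aug 2000: 16 days at 2.85% → €218,000 × 2.85% × 16/365 = €272.3507
19 Aug 2000 – 31 May 2001: 286 days at 2.35% → €218,000 × 2.35% × 286/365 = €4,014.1863
Total = €5,396.5452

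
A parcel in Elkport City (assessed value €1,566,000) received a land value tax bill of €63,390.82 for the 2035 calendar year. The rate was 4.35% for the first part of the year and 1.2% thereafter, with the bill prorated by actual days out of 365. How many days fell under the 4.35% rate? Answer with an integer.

Let d = days at the first rate; then 365 − d days at the second rate.
€1,566,000 × [4.35%·d + 1.2%·(365−d)] / 365 = €63,390.82
Solving gives d = 330, so the new rate took effect on November 27, 2035.

330 days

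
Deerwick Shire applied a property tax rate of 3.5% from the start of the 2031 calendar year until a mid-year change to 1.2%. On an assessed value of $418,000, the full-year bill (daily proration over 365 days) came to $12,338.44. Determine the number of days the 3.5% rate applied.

278 days

Let d = days at the first rate; then 365 − d days at the second rate.
$418,000 × [3.5%·d + 1.2%·(365−d)] / 365 = $12,338.44
Solving gives d = 278, so the new rate took effect on 6 October 2031.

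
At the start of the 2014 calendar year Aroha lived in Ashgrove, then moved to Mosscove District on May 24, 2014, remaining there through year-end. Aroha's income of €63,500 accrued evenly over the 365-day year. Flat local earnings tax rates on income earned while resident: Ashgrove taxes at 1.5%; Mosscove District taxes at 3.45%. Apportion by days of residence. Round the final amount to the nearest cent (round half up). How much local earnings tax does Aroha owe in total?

Ashgrove, January 1 – May 23, 2014: 143 days → €63,500 × 1.5% × 143/365 = €373.1712
Mosscove District, May 24 – December 31, 2014: 222 days → €63,500 × 3.45% × 222/365 = €1,332.4562
Total = €1,705.6274

€1,705.63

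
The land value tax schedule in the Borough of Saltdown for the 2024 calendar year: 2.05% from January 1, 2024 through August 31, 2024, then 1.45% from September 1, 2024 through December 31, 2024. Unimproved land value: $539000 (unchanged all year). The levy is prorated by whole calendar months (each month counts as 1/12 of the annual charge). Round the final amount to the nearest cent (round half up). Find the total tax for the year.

$9971.50

January 1 – August 31, 2024: 8 months at 2.05% → $539000 × 2.05% × 8/12 = $7366.3333
September 1 – December 31, 2024: 4 months at 1.45% → $539000 × 1.45% × 4/12 = $2605.1667
Total = $9971.5000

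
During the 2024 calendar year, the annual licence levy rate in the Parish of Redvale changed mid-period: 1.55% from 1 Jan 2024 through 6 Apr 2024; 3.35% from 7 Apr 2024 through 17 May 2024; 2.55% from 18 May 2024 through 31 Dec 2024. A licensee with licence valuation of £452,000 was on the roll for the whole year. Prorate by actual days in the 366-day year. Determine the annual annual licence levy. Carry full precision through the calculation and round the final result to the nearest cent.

£10,733.15

1 Jan – 6 Apr 2024: 97 days at 1.55% → £452,000 × 1.55% × 97/366 = £1,856.7814
7 Apr – 17 May 2024: 41 days at 3.35% → £452,000 × 3.35% × 41/366 = £1,696.2350
18 May – 31 Dec 2024: 228 days at 2.55% → £452,000 × 2.55% × 228/366 = £7,180.1311
Total = £10,733.1475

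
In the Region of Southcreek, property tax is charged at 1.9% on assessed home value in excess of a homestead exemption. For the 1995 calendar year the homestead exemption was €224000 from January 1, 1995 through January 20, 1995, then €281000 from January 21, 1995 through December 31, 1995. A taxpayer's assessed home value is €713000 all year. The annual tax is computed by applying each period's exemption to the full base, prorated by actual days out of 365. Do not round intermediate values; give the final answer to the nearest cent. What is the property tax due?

January 1 – January 20, 1995: 20 days, exemption €224000 → (€713000 − €224000) × 1.9% × 20/365 = €509.0959
January 21 – December 31, 1995: 345 days, exemption €281000 → (€713000 − €281000) × 1.9% × 345/365 = €7758.2466
Total = €8267.3425

€8267.34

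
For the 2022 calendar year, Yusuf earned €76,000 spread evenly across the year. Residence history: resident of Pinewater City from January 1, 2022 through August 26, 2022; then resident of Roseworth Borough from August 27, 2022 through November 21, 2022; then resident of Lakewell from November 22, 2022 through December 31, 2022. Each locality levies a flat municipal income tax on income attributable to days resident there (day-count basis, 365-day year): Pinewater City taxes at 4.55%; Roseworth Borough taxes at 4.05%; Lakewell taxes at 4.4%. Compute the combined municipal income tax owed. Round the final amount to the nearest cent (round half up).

Pinewater City, January 1 – August 26, 2022: 238 days → €76,000 × 4.55% × 238/365 = €2,254.8055
Roseworth Borough, August 27 – November 21, 2022: 87 days → €76,000 × 4.05% × 87/365 = €733.6603
Lakewell, November 22 – December 31, 2022: 40 days → €76,000 × 4.4% × 40/365 = €366.4658
Total = €3,354.9315

€3,354.93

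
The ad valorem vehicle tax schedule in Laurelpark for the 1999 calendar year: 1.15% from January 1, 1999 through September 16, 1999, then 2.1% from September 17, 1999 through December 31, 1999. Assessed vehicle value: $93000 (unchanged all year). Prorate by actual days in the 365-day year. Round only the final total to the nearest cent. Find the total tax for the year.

$1326.08

January 1 – September 16, 1999: 259 days at 1.15% → $93000 × 1.15% × 259/365 = $758.9055
September 17 – December 31, 1999: 106 days at 2.1% → $93000 × 2.1% × 106/365 = $567.1726
Total = $1326.0781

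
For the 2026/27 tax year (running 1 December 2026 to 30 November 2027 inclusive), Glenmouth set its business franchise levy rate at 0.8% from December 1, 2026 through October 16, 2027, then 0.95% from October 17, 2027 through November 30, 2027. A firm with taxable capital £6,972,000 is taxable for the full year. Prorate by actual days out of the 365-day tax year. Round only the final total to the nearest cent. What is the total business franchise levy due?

£57,065.34

December 1, 2026 – October 16, 2027: 320 days at 0.8% → £6,972,000 × 0.8% × 320/365 = £48,899.5068
October 17 – November 30, 2027: 45 days at 0.95% → £6,972,000 × 0.95% × 45/365 = £8,165.8356
Total = £57,065.3425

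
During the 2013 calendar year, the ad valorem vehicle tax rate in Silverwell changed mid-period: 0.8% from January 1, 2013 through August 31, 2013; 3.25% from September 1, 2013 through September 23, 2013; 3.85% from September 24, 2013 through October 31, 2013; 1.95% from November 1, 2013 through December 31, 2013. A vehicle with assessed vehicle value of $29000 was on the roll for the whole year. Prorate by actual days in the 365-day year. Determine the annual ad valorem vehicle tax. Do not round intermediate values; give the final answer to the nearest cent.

$424.59

January 1 – August 31, 2013: 243 days at 0.8% → $29000 × 0.8% × 243/365 = $154.4548
September 1 – September 23, 2013: 23 days at 3.25% → $29000 × 3.25% × 23/365 = $59.3904
September 24 – October 31, 2013: 38 days at 3.85% → $29000 × 3.85% × 38/365 = $116.2384
November 1 – December 31, 2013: 61 days at 1.95% → $29000 × 1.95% × 61/365 = $94.5082
Total = $424.5918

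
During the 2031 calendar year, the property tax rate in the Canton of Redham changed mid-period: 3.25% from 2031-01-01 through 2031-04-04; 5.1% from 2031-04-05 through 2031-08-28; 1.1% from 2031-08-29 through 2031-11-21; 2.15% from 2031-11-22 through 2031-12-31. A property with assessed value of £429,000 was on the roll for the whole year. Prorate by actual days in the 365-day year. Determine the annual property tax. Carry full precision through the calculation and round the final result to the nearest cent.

£14,452.01

2031-01-01 to 2031-04-04: 94 days at 3.25% → £429,000 × 3.25% × 94/365 = £3,590.6712
2031-04-05 to 2031-08-28: 146 days at 5.1% → £429,000 × 5.1% × 146/365 = £8,751.6000
2031-08-29 to 2031-11-21: 85 days at 1.1% → £429,000 × 1.1% × 85/365 = £1,098.9452
2031-11-22 to 2031-12-31: 40 days at 2.15% → £429,000 × 2.15% × 40/365 = £1,010.7945
Total = £14,452.0110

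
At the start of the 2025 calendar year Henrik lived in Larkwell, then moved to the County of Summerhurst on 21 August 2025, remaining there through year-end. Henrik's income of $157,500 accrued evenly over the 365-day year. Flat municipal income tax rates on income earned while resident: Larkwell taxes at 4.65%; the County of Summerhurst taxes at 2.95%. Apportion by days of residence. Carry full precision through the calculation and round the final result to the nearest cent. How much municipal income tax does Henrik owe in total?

Larkwell, 1 January – 20 August 2025: 232 days → $157,500 × 4.65% × 232/365 = $4,655.0959
The County of Summerhurst, 21 August – 31 December 2025: 133 days → $157,500 × 2.95% × 133/365 = $1,693.0171
Total = $6,348.1130

$6,348.11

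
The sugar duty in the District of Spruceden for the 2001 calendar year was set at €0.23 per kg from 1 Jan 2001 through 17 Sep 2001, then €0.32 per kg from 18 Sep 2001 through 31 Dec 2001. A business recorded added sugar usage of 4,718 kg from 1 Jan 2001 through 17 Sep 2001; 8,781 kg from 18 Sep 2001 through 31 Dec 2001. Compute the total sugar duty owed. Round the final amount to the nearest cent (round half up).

€3,895.06

1 Jan – 17 Sep 2001: 4,718 kg at €0.23/kg → €1,085.14
18 Sep – 31 Dec 2001: 8,781 kg at €0.32/kg → €2,809.92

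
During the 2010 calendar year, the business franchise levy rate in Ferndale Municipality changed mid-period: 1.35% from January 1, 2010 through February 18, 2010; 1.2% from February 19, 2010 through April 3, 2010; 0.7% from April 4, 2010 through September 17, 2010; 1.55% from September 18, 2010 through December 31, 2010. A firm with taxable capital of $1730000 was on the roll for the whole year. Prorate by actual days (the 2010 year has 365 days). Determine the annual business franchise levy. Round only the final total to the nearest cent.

$18892.55

January 1 – February 18, 2010: 49 days at 1.35% → $1730000 × 1.35% × 49/365 = $3135.3288
February 19 – April 3, 2010: 44 days at 1.2% → $1730000 × 1.2% × 44/365 = $2502.5753
April 4 – September 17, 2010: 167 days at 0.7% → $1730000 × 0.7% × 167/365 = $5540.7397
September 18 – December 31, 2010: 105 days at 1.55% → $1730000 × 1.55% × 105/365 = $7713.9041
Total = $18892.5479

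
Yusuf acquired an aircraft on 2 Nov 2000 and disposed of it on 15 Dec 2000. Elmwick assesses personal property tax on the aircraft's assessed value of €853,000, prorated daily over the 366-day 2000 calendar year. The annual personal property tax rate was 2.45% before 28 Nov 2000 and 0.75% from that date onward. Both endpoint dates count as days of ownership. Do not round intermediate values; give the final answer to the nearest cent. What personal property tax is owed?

2 Nov – 27 Nov 2000: 26 days at 2.45% → €853,000 × 2.45% × 26/366 = €1,484.5929
28 Nov – 15 Dec 2000: 18 days at 0.75% → €853,000 × 0.75% × 18/366 = €314.6311
Total = €1,799.2240

€1,799.22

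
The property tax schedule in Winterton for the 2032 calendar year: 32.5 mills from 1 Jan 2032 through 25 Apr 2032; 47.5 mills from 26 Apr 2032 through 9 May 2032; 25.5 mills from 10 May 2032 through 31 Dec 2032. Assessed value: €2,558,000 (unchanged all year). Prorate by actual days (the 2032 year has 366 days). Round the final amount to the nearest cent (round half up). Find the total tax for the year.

1 Jan – 25 Apr 2032: 116 days at 32.5 mills → €2,558,000 × 3.25% × 116/366 = €26,348.7978
26 Apr – 9 May 2032: 14 days at 47.5 mills → €2,558,000 × 4.75% × 14/366 = €4,647.7322
10 May – 31 Dec 2032: 236 days at 25.5 mills → €2,558,000 × 2.55% × 236/366 = €42,060.2295
Total = €73,056.7596

€73,056.76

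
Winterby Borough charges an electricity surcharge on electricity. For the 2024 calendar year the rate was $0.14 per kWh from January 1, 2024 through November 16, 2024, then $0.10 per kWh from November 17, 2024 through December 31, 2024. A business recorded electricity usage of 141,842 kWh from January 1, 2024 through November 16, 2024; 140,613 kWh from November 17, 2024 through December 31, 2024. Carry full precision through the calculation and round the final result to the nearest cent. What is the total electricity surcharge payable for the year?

January 1 – November 16, 2024: 141,842 kWh at $0.14/kWh → $19,857.88
November 17 – December 31, 2024: 140,613 kWh at $0.10/kWh → $14,061.30

$33,919.18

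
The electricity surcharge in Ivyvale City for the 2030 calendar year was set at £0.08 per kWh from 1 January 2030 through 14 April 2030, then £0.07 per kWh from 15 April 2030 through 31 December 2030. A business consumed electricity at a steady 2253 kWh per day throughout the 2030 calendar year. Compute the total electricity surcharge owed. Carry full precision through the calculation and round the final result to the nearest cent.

£59,907.27

1 January – 14 April 2030: 104 days × 2253 kWh/day = 234,312 kWh at £0.08/kWh → £18,744.96
15 April – 31 December 2030: 261 days × 2253 kWh/day = 588,033 kWh at £0.07/kWh → £41,162.31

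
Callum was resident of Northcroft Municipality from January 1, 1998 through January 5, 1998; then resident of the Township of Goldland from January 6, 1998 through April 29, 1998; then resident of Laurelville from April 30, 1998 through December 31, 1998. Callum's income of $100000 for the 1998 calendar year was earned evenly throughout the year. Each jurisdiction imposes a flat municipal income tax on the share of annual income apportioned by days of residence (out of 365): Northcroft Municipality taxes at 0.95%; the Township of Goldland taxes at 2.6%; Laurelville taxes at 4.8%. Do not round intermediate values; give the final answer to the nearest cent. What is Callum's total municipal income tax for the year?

$4060.14

Northcroft Municipality, January 1 – January 5, 1998: 5 days → $100000 × 0.95% × 5/365 = $13.0137
The Township of Goldland, January 6 – April 29, 1998: 114 days → $100000 × 2.6% × 114/365 = $812.0548
Laurelville, April 30 – December 31, 1998: 246 days → $100000 × 4.8% × 246/365 = $3235.0685
Total = $4060.1370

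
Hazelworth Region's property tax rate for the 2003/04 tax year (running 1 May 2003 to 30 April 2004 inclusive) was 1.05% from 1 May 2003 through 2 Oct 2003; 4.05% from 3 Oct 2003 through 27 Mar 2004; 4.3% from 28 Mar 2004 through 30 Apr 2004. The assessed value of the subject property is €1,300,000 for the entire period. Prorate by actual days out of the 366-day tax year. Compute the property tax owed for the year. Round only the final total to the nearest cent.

1 May – 2 Oct 2003: 155 days at 1.05% → €1,300,000 × 1.05% × 155/366 = €5,780.7377
3 Oct 2003 – 27 Mar 2004: 177 days at 4.05% → €1,300,000 × 4.05% × 177/366 = €25,461.8852
28 Mar – 30 Apr 2004: 34 days at 4.3% → €1,300,000 × 4.3% × 34/366 = €5,192.8962
Total = €36,435.5191

€36,435.52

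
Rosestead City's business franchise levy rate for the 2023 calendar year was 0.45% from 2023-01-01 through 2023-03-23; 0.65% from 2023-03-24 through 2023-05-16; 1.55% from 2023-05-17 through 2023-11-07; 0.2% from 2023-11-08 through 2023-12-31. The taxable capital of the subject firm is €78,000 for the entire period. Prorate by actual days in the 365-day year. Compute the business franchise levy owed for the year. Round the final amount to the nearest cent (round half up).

€756.60

2023-01-01 to 2023-03-23: 82 days at 0.45% → €78,000 × 0.45% × 82/365 = €78.8548
2023-03-24 to 2023-05-16: 54 days at 0.65% → €78,000 × 0.65% × 54/365 = €75.0082
2023-05-17 to 2023-11-07: 175 days at 1.55% → €78,000 × 1.55% × 175/365 = €579.6575
2023-11-08 to 2023-12-31: 54 days at 0.2% → €78,000 × 0.2% × 54/365 = €23.0795
Total = €756.6000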